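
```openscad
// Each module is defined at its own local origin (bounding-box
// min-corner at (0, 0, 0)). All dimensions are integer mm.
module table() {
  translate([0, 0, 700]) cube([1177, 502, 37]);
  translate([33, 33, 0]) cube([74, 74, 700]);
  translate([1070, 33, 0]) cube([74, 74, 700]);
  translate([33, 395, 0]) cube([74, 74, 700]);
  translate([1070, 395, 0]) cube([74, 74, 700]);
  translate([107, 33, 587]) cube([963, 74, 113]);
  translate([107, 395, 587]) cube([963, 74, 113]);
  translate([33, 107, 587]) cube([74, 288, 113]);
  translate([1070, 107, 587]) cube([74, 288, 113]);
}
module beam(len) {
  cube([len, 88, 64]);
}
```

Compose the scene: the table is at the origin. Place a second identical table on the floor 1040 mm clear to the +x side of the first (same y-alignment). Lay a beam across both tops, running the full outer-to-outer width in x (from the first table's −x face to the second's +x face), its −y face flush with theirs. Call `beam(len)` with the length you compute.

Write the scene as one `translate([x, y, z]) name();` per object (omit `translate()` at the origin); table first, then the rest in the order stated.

table();
translate([2217, 0, 0]) table();
translate([0, 0, 737]) beam(3394);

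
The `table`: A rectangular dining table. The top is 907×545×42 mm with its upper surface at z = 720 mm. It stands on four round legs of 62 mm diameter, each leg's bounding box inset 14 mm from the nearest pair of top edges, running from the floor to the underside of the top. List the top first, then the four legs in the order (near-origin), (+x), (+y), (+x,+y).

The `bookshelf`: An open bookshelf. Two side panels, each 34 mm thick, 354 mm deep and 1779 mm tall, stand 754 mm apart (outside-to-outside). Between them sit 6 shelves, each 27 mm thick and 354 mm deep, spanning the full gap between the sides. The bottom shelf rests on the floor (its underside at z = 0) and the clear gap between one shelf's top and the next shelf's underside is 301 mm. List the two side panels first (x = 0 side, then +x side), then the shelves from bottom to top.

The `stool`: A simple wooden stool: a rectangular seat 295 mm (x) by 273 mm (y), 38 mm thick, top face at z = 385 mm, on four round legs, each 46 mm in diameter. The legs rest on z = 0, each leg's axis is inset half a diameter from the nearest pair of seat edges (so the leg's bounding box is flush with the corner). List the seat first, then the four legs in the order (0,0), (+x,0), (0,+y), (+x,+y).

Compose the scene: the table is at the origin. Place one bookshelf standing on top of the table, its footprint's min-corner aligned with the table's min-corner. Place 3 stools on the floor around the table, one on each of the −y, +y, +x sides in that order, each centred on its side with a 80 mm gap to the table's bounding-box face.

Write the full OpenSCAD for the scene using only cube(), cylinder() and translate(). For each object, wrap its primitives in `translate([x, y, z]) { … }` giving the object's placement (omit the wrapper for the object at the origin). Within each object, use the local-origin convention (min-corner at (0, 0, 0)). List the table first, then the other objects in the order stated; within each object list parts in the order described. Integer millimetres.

translate([0, 0, 678]) cube([907, 545, 42]);
translate([45, 45, 0]) cylinder(h = 678, r = 31);
translate([862, 45, 0]) cylinder(h = 678, r = 31);
translate([45, 500, 0]) cylinder(h = 678, r = 31);
translate([862, 500, 0]) cylinder(h = 678, r = 31);
translate([0, 0, 720]) {
  cube([34, 354, 1779]);
  translate([720, 0, 0]) cube([34, 354, 1779]);
  translate([34, 0, 0]) cube([686, 354, 27]);
  translate([34, 0, 328]) cube([686, 354, 27]);
  translate([34, 0, 656]) cube([686, 354, 27]);
  translate([34, 0, 984]) cube([686, 354, 27]);
  translate([34, 0, 1312]) cube([686, 354, 27]);
  translate([34, 0, 1640]) cube([686, 354, 27]);
}
translate([306, -353, 0]) {
  translate([0, 0, 347]) cube([295, 273, 38]);
  translate([23, 23, 0]) cylinder(h = 347, r = 23);
  translate([272, 23, 0]) cylinder(h = 347, r = 23);
  translate([23, 250, 0]) cylinder(h = 347, r = 23);
  translate([272, 250, 0]) cylinder(h = 347, r = 23);
}
translate([306, 625, 0]) {
  translate([0, 0, 347]) cube([295, 273, 38]);
  translate([23, 23, 0]) cylinder(h = 347, r = 23);
  translate([272, 23, 0]) cylinder(h = 347, r = 23);
  translate([23, 250, 0]) cylinder(h = 347, r = 23);
  translate([272, 250, 0]) cylinder(h = 347, r = 23);
}
translate([987, 136, 0]) {
  translate([0, 0, 347]) cube([295, 273, 38]);
  translate([23, 23, 0]) cylinder(h = 347, r = 23);
  translate([272, 23, 0]) cylinder(h = 347, r = 23);
  translate([23, 250, 0]) cylinder(h = 347, r = 23);
  translate([272, 250, 0]) cylinder(h = 347, r = 23);
}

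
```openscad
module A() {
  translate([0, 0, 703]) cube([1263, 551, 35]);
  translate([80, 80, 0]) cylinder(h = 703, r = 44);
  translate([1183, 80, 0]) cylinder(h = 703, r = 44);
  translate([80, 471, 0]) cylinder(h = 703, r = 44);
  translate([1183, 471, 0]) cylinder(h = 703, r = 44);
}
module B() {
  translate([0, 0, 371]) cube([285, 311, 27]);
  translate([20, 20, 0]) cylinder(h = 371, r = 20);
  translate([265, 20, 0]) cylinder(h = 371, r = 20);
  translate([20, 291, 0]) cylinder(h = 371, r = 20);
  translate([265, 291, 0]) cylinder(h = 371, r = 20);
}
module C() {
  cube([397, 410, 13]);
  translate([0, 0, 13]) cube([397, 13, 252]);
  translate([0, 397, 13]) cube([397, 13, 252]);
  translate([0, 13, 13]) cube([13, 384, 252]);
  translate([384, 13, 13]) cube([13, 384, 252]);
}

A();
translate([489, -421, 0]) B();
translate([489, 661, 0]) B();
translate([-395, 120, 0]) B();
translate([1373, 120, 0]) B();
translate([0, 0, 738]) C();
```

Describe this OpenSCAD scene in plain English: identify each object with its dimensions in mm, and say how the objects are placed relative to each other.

A is a table with a 1263×551 mm rectangular top, 35 mm thick, top surface at z = 738 mm, supported by four round legs of 88 mm diameter, each leg's bounding box inset 36 mm from the nearest pair of top edges, running from the floor.

B is a four-legged stool. The seat is a 285×311×27 mm slab whose top surface is at z = 398 mm; four round legs, each 40 mm in diameter, run from the floor (z = 0) to the underside of the seat, each leg's axis is inset half a diameter from the nearest pair of seat edges (so the leg's bounding box is flush with the corner).

C is an open-topped rectangular box: outside dimensions 397×410×265 mm, with a uniform wall and base thickness of 13 mm. The base is a full 397×410 slab on the floor; four walls sit on top of the base. The front and back walls (the −y and +y sides) span the full width; the two side walls fit between them.

Four stools sit around the table at the −y, +y, −x, +x sides. The open box is on top of the table.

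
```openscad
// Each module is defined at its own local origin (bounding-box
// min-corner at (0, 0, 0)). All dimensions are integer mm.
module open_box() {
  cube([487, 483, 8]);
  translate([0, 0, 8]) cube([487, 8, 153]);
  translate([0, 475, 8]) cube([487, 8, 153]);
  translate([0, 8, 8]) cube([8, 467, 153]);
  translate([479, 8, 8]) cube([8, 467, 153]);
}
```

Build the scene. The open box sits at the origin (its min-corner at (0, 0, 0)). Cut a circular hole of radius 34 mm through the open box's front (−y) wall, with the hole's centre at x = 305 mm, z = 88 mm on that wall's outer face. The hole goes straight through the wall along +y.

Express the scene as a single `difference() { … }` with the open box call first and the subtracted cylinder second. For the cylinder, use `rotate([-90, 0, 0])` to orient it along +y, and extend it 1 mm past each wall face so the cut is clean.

difference() {
  open_box();
  translate([305, -1, 88]) rotate([-90, 0, 0]) cylinder(h = 10, r = 34);
}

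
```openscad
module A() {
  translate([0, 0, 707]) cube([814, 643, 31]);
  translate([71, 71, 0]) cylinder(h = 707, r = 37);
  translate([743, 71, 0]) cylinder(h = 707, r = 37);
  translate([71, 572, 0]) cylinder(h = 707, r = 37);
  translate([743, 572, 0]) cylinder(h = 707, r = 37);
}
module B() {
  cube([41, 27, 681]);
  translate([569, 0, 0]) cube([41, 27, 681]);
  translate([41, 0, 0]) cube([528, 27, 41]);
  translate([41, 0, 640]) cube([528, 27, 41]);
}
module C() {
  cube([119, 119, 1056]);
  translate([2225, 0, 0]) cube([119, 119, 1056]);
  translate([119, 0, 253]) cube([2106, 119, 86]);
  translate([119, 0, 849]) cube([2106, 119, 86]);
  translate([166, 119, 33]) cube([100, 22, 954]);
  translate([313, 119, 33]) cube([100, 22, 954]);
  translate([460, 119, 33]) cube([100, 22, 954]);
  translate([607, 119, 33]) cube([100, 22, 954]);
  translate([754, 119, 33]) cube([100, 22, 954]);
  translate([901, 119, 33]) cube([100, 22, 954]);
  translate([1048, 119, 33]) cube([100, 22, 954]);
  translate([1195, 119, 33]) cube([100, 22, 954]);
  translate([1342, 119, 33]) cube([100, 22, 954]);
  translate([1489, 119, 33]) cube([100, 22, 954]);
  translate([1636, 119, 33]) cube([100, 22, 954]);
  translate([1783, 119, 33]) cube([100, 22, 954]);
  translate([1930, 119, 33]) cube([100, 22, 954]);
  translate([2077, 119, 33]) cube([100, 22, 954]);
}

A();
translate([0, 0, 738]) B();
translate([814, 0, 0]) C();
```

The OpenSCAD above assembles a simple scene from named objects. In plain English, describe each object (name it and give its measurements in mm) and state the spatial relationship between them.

A is a table: top 814 mm (x) × 643 mm (y), 31 mm thick, upper face at z = 738 mm, on four round legs of 74 mm diameter, each leg's bounding box inset 34 mm from the nearest pair of top edges, running from z = 0 to the bottom of the top.

B is a rectangular picture frame lying in the x–z plane (depth along y). The opening is 528 mm wide (x) by 599 mm tall (z), surrounded by a border 41 mm wide on all four sides. The frame is 27 mm deep and is made of two full-height vertical stiles with two horizontal rails fitted between them.

C is a fence section. Two 119×119 mm posts, 1056 mm tall, stand on the floor with a clear span of 2106 mm between their inner faces. Two horizontal rails of 119×86 mm section span the gap between the posts with their undersides at z = 253 mm and z = 849 mm, flush with the posts' −y face. 14 pickets, each 100 mm wide, 22 mm thick and 954 mm tall, are fixed to the +y face of the rails with their bottoms at z = 33 mm, evenly spaced across the span with equal gaps (rounded down to the nearest mm) at the −x end and between each pair — any rounding remainder accumulates at the +x end.

The picture frame is on top of the table. The fence section is against the table's +x side, with their −y faces flush.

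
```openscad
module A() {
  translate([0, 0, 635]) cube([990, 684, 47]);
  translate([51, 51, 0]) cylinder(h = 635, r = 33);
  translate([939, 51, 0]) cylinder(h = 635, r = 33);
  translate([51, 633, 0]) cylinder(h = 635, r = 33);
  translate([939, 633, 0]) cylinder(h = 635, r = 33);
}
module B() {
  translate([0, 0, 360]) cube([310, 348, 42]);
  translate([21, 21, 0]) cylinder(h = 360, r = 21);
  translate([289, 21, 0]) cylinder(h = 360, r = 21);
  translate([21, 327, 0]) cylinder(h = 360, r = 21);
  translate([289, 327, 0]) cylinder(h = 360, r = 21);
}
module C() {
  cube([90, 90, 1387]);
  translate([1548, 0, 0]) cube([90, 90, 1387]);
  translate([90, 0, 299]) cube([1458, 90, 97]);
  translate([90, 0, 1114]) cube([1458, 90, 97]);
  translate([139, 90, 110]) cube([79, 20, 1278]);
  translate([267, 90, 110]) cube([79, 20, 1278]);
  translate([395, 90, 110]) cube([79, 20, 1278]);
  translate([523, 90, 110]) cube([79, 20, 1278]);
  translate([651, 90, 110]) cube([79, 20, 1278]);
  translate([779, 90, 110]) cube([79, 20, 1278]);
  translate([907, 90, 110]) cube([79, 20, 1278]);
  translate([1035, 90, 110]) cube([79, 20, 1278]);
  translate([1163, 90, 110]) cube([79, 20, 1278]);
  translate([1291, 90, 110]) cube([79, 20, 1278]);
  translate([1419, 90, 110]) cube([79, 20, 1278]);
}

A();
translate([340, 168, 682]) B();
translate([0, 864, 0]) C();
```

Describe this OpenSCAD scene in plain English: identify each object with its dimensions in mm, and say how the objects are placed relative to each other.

A is a rectangular dining table. The top is 990×684×47 mm with its upper surface at z = 682 mm. It stands on four round legs of 66 mm diameter, each leg's bounding box inset 18 mm from the nearest pair of top edges, running from the floor to the underside of the top.

B is a four-legged stool. The seat is 310×348 mm, 42 mm thick, top at z = 402 mm. It stands on four round legs, each 42 mm in diameter, from z = 0 to the seat underside, each leg's axis is inset half a diameter from the nearest pair of seat edges (so the leg's bounding box is flush with the corner).

C is a fence section. Two 90×90 mm posts, 1387 mm tall, stand on the floor with a clear span of 1458 mm between their inner faces. Two horizontal rails of 90×97 mm section span the gap between the posts with their undersides at z = 299 mm and z = 1114 mm, flush with the posts' −y face. 11 pickets, each 79 mm wide, 20 mm thick and 1278 mm tall, are fixed to the +y face of the rails with their bottoms at z = 110 mm, evenly spaced across the span with equal gaps (rounded down to the nearest mm) at the −x end and between each pair — any rounding remainder accumulates at the +x end.

The stool is on top of the table, centred. The fence section is on the floor beside the table on its +y side.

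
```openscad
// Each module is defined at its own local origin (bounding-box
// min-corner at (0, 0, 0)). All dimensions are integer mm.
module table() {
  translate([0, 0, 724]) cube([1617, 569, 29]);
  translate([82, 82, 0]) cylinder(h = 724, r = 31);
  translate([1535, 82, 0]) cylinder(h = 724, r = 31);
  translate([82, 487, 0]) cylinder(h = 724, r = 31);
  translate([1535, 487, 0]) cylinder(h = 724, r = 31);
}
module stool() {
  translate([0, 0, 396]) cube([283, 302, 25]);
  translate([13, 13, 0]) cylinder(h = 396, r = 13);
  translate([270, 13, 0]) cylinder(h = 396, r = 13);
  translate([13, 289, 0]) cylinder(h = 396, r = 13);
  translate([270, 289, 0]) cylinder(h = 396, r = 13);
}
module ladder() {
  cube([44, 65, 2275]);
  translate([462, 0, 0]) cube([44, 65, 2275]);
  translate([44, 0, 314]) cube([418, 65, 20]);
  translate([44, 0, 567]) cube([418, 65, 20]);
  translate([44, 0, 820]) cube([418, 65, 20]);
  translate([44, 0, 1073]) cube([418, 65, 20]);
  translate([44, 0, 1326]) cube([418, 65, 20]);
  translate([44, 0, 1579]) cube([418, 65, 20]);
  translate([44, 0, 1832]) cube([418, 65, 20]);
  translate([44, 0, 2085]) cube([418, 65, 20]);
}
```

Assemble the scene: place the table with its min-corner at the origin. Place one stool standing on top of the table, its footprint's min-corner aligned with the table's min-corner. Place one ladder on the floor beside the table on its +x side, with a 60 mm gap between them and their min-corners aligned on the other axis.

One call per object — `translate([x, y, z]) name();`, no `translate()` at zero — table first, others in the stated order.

table();
translate([0, 0, 753]) stool();
translate([1677, 0, 0]) ladder();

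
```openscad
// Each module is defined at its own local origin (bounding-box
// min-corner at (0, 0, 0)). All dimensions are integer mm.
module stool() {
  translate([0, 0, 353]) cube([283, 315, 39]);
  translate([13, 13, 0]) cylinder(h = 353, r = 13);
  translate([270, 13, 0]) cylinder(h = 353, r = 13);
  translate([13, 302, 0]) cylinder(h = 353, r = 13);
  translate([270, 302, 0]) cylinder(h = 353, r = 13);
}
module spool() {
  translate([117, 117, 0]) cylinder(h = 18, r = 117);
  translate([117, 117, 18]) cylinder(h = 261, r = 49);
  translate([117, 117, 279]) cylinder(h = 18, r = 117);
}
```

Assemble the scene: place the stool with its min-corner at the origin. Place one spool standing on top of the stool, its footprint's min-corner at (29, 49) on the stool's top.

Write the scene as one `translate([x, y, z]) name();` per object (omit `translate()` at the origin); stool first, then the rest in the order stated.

stool();
translate([29, 49, 392]) spool();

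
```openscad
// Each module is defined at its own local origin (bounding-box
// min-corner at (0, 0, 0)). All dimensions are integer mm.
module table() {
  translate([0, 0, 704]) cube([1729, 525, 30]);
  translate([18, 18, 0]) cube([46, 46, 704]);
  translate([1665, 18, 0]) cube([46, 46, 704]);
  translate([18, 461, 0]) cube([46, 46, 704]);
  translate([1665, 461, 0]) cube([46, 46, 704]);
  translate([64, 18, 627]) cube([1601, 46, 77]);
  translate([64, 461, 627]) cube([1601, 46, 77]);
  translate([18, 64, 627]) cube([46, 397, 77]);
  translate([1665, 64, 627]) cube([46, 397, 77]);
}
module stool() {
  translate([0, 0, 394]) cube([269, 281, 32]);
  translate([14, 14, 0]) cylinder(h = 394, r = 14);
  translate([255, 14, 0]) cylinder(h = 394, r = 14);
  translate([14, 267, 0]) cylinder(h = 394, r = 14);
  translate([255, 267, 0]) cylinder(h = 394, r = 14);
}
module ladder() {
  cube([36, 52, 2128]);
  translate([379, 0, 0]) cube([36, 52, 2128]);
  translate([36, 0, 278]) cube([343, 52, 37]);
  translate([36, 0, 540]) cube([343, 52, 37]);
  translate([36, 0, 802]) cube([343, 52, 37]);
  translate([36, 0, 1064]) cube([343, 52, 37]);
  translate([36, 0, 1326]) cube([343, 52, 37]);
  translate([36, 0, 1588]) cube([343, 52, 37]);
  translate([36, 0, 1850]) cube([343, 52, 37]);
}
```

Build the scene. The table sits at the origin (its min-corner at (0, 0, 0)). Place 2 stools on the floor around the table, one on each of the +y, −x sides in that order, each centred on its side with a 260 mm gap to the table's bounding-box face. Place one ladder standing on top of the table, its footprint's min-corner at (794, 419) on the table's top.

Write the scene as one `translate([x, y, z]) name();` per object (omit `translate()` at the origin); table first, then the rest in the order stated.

table();
translate([730, 785, 0]) stool();
translate([-529, 122, 0]) stool();
translate([794, 419, 734]) ladder();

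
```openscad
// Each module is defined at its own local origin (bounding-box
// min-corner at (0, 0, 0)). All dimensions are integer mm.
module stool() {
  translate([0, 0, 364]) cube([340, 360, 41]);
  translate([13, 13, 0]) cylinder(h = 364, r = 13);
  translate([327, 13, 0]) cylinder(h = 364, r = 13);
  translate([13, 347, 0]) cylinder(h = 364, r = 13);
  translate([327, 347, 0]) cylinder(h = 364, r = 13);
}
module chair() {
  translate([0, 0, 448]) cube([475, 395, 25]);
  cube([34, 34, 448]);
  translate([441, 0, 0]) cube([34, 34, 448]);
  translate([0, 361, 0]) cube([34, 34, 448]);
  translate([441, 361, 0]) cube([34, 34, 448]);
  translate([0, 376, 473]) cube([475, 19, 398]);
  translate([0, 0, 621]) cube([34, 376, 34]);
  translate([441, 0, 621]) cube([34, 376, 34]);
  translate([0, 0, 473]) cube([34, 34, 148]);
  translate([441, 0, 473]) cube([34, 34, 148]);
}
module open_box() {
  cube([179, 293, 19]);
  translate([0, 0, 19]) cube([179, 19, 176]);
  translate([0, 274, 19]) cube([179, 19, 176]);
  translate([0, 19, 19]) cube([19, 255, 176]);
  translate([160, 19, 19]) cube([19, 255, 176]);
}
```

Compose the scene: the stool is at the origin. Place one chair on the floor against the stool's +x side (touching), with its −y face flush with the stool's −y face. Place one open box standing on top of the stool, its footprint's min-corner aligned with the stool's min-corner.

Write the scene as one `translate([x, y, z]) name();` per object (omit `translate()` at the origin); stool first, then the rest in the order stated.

stool();
translate([340, 0, 0]) chair();
translate([0, 0, 405]) open_box();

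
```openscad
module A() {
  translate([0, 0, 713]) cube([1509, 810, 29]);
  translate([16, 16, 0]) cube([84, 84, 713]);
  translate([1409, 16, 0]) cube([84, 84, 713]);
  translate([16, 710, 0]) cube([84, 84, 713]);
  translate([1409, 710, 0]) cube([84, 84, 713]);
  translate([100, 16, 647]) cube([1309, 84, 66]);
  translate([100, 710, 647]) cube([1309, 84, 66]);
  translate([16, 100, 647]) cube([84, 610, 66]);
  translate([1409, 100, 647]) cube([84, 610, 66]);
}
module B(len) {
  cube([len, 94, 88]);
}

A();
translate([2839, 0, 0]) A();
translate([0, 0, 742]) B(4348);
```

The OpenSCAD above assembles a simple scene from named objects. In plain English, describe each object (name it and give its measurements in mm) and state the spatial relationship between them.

A is a table with a 1509×810 mm rectangular top, 29 mm thick, top surface at z = 742 mm, supported by four 84×84 mm square legs, each inset 16 mm from the nearest pair of top edges, running from the floor. Four apron rails, 84 mm thick and 66 mm tall, run between adjacent legs with their top edges flush with the underside of the top and their outer faces flush with the legs' outer faces.

B is a rectangular beam 4348 mm long (x), 94 mm deep (y), 88 mm thick (z).

The beam spans the tops of two tables placed 1330 mm apart, resting at z = 742 mm.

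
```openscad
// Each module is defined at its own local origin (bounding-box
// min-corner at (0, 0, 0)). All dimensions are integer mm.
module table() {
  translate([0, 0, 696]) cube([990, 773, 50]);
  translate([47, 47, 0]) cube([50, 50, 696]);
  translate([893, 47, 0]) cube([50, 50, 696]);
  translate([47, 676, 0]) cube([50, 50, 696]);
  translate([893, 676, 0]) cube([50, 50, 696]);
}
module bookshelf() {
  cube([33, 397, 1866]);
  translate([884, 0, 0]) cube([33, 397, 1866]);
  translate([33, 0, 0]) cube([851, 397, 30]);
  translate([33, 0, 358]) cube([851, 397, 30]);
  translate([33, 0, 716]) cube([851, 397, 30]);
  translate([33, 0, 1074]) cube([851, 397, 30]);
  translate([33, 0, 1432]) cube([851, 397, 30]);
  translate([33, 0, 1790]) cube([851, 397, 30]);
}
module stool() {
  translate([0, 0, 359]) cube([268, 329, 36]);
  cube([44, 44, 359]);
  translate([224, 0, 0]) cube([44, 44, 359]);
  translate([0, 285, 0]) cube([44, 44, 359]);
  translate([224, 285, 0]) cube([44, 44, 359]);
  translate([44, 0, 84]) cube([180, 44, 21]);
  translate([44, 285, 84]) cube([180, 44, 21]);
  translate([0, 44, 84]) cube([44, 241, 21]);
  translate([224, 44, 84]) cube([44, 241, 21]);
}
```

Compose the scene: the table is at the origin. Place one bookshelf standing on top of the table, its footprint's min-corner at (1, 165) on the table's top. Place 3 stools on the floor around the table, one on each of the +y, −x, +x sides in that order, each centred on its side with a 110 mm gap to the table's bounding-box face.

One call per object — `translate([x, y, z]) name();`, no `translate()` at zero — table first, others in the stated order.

table();
translate([1, 165, 746]) bookshelf();
translate([361, 883, 0]) stool();
translate([-378, 222, 0]) stool();
translate([1100, 222, 0]) stool();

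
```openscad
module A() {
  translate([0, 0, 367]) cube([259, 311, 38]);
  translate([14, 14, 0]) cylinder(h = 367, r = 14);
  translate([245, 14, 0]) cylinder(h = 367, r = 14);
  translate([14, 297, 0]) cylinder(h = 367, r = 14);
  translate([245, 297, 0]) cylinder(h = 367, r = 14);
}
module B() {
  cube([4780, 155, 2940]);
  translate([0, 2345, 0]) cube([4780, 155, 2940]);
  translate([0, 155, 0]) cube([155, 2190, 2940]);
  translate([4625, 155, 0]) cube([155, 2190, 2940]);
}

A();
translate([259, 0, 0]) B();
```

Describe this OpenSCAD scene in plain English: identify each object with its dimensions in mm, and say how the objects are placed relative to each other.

A is a four-legged stool. The seat is a 259×311×38 mm slab whose top surface is at z = 405 mm; four round legs, each 28 mm in diameter, run from the floor (z = 0) to the underside of the seat, each leg's axis is inset half a diameter from the nearest pair of seat edges (so the leg's bounding box is flush with the corner).

B is the wall frame of a small rectangular building: four walls, each 2940 mm tall and 155 mm thick, enclosing a footprint 4780 mm (x) by 2500 mm (y) outside-to-outside, with no floor or roof. The front and back walls (the −y and +y sides) span the full width; the two side walls fit between them.

The house frame is against the stool's +x side, with their −y faces flush.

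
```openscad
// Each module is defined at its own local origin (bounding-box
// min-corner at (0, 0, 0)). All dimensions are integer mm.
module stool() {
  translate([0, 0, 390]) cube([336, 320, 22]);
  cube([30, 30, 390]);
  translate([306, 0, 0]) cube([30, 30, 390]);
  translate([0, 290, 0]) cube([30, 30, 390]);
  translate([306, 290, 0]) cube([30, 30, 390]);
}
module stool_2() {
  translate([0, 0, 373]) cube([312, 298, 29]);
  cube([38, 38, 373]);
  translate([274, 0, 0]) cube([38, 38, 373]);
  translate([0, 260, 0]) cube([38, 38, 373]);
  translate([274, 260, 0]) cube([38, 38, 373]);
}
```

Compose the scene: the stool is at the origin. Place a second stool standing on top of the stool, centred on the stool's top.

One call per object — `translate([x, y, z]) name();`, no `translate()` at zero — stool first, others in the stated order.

stool();
translate([12, 11, 412]) stool_2();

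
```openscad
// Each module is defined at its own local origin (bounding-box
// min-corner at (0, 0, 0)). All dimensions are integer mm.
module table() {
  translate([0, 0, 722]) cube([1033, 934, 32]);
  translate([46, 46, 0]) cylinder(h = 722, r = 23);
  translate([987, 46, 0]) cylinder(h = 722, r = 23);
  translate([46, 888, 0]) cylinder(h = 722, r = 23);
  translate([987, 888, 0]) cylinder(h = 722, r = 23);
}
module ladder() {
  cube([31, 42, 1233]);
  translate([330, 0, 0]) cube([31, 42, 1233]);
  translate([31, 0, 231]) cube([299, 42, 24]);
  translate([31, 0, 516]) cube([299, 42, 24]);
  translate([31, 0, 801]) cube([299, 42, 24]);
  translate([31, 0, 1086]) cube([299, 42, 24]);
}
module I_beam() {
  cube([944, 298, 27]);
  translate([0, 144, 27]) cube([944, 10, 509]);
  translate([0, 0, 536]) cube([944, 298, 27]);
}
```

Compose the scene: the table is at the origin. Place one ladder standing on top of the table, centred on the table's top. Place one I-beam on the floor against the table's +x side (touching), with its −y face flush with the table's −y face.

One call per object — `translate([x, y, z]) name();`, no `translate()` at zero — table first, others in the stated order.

table();
translate([336, 446, 754]) ladder();
translate([1033, 0, 0]) I_beam();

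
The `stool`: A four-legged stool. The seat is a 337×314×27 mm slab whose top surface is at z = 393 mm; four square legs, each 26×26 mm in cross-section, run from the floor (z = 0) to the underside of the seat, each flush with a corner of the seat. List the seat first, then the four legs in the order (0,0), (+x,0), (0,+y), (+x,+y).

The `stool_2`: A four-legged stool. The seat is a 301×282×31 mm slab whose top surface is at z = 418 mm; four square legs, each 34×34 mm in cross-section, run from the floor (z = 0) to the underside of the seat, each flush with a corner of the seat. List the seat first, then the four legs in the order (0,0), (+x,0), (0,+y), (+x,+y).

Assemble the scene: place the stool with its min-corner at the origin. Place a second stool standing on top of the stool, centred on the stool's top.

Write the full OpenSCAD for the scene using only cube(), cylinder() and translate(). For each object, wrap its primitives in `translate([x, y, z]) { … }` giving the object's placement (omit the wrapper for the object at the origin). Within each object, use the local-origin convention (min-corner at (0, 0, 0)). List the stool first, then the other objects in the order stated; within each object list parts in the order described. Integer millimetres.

translate([0, 0, 366]) cube([337, 314, 27]);
cube([26, 26, 366]);
translate([311, 0, 0]) cube([26, 26, 366]);
translate([0, 288, 0]) cube([26, 26, 366]);
translate([311, 288, 0]) cube([26, 26, 366]);
translate([18, 16, 393]) {
  translate([0, 0, 387]) cube([301, 282, 31]);
  cube([34, 34, 387]);
  translate([267, 0, 0]) cube([34, 34, 387]);
  translate([0, 248, 0]) cube([34, 34, 387]);
  translate([267, 248, 0]) cube([34, 34, 387]);
}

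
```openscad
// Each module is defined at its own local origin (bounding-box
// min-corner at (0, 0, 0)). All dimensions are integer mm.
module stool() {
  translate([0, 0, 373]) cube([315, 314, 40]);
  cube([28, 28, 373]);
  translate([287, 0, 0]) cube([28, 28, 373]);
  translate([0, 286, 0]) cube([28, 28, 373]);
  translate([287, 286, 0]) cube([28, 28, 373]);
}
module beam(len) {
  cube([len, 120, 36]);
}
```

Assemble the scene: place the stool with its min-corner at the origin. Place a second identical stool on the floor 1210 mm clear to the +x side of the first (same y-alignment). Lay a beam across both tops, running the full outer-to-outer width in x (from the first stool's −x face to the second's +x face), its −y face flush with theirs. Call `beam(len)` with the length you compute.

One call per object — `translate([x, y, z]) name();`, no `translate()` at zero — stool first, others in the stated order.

stool();
translate([1525, 0, 0]) stool();
translate([0, 0, 413]) beam(1840);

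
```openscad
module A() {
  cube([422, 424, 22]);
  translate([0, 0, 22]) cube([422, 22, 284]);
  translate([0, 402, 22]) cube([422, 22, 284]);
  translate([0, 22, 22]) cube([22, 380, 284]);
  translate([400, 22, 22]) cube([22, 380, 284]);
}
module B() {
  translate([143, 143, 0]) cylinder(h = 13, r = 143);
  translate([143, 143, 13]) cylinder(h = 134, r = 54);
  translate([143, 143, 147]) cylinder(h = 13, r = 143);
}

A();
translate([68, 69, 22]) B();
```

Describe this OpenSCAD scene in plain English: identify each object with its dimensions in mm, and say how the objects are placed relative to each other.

A is an open-topped rectangular box: outside dimensions 422×424×306 mm, with a uniform wall and base thickness of 22 mm. The base is a full 422×424 slab on the floor; four walls sit on top of the base. The front and back walls (the −y and +y sides) span the full width; the two side walls fit between them.

B is a spool: two coaxial disc flanges of radius 143 mm and thickness 13 mm, joined by a core cylinder of radius 54 mm and height 134 mm. The lower flange rests on z = 0 and the three cylinders share a vertical axis.

The spool sits inside the open box, centred.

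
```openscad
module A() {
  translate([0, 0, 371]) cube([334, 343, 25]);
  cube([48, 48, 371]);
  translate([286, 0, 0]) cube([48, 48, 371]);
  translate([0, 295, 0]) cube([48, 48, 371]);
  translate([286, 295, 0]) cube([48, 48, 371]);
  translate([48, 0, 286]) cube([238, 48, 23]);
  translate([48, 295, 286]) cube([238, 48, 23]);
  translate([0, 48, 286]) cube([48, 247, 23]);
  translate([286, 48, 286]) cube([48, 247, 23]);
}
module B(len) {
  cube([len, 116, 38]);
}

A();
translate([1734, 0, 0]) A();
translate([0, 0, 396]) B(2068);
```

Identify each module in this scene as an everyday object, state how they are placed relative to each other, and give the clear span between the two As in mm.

A is a stool. B is a beam. A beam spans the tops of two stools. The clear span between the two stools is 1400 mm.

Second stool starts at x = 1734; first ends at x = 334; clear span = 1734 − 334 = 1400 mm.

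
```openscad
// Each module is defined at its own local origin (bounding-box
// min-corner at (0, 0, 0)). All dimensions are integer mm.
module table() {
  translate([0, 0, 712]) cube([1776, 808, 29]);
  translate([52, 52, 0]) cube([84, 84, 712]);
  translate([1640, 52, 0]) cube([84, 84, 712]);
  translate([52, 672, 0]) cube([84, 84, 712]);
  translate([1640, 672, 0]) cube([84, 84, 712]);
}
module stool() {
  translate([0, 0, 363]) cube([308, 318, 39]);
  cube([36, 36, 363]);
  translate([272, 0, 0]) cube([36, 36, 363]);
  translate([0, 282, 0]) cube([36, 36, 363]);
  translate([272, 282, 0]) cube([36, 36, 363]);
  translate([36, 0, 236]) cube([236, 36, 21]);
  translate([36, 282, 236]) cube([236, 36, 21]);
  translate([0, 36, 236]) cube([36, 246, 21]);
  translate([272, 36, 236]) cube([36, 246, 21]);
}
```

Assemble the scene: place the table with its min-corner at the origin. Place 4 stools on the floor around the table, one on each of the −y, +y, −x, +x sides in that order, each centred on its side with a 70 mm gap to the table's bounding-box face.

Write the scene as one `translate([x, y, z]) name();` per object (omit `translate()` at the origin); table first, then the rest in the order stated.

table();
translate([734, -388, 0]) stool();
translate([734, 878, 0]) stool();
translate([-378, 245, 0]) stool();
translate([1846, 245, 0]) stool();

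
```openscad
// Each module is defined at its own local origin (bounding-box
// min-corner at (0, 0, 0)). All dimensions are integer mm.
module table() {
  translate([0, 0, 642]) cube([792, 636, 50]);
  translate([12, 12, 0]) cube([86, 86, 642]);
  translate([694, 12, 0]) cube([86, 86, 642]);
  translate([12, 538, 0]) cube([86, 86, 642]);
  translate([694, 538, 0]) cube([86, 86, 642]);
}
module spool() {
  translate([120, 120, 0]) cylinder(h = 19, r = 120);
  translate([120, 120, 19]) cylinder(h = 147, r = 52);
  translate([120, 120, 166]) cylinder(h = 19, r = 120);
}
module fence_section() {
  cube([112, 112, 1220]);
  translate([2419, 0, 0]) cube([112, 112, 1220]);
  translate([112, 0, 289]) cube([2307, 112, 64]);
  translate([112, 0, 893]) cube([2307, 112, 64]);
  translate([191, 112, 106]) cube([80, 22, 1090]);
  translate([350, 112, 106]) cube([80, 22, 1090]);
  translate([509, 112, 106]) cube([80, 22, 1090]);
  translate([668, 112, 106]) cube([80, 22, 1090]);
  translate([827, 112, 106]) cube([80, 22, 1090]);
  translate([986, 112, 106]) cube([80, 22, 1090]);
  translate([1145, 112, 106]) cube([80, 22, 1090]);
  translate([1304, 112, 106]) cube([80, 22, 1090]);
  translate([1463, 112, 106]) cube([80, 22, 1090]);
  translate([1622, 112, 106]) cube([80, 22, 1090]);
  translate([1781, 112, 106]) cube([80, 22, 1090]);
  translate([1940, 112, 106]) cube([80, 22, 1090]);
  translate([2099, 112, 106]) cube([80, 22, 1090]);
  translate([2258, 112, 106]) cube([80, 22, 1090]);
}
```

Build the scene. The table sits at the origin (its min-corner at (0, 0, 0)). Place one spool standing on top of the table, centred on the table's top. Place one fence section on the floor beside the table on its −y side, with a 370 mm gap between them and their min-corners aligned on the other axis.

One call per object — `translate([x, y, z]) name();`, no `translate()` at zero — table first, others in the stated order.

table();
translate([276, 198, 692]) spool();
translate([0, -504, 0]) fence_section();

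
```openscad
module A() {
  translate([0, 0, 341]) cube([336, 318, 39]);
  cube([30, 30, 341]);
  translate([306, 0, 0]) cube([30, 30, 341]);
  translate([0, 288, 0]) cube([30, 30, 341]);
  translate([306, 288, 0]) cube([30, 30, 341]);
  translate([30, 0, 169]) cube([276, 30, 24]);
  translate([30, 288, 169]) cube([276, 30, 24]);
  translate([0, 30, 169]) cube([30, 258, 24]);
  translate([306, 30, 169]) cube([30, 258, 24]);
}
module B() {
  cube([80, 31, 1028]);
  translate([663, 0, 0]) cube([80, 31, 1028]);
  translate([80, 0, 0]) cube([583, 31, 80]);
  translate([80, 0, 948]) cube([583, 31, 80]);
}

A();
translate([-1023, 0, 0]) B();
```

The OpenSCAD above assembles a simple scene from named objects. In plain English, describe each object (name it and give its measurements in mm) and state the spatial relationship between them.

A is a four-legged stool. The seat is a 336×318×39 mm slab whose top surface is at z = 380 mm; four square legs, each 30×30 mm in cross-section, run from the floor (z = 0) to the underside of the seat, each flush with a corner of the seat. Four stretchers, 30 mm wide and 24 mm tall, connect adjacent legs with their undersides at z = 169 mm, each running between the inner faces of the legs it joins and aligned with the legs' outer faces on the other axis.

B is a picture frame with a 583×868 mm rectangular opening (x by z) and a uniform 80 mm border on every side. Frame depth is 31 mm along y. It is built from two vertical stiles running the full outside height and two horizontal rails spanning the gap between the stiles.

The picture frame is on the floor beside the stool on its −x side.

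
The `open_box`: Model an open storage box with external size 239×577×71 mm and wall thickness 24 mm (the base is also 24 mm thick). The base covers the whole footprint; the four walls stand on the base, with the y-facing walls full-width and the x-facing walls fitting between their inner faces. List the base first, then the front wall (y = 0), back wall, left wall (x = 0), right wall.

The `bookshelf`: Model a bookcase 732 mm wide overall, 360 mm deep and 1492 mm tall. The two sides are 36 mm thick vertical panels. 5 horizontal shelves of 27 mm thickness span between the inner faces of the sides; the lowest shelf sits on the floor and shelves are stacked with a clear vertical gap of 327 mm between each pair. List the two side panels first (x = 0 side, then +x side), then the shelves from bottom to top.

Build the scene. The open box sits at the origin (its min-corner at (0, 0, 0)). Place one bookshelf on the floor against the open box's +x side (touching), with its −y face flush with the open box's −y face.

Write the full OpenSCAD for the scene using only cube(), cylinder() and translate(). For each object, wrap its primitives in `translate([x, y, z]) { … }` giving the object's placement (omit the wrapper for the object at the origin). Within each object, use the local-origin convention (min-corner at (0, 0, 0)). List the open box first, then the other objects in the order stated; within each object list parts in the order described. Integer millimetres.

cube([239, 577, 24]);
translate([0, 0, 24]) cube([239, 24, 47]);
translate([0, 553, 24]) cube([239, 24, 47]);
translate([0, 24, 24]) cube([24, 529, 47]);
translate([215, 24, 24]) cube([24, 529, 47]);
translate([239, 0, 0]) {
  cube([36, 360, 1492]);
  translate([696, 0, 0]) cube([36, 360, 1492]);
  translate([36, 0, 0]) cube([660, 360, 27]);
  translate([36, 0, 354]) cube([660, 360, 27]);
  translate([36, 0, 708]) cube([660, 360, 27]);
  translate([36, 0, 1062]) cube([660, 360, 27]);
  translate([36, 0, 1416]) cube([660, 360, 27]);
}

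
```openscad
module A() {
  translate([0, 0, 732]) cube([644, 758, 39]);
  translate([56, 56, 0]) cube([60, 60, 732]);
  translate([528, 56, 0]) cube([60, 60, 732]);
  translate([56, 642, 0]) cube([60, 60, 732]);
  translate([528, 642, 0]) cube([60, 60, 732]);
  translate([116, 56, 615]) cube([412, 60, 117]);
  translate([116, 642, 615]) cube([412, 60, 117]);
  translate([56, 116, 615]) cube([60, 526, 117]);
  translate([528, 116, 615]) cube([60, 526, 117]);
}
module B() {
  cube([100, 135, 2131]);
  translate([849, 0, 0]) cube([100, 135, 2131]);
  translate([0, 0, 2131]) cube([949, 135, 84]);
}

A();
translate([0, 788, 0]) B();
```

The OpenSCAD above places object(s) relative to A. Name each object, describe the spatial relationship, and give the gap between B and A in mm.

The door frame's nearest face is 30 mm from the table's +y face.

A is a table. B is a door frame. The door frame is on the floor beside the table on its +y side. The gap between the door frame and the table is 30 mm.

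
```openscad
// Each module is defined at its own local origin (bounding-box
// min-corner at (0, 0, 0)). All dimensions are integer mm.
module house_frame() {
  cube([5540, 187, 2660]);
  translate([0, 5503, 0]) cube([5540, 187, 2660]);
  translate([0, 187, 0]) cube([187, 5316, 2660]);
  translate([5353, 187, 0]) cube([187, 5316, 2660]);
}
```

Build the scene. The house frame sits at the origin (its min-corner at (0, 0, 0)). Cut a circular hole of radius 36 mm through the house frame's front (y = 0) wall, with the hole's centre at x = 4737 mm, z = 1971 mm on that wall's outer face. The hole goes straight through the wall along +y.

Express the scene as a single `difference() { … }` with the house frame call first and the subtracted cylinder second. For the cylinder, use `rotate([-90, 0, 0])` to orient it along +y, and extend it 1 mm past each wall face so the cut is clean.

difference() {
  house_frame();
  translate([4737, -1, 1971]) rotate([-90, 0, 0]) cylinder(h = 189, r = 36);
}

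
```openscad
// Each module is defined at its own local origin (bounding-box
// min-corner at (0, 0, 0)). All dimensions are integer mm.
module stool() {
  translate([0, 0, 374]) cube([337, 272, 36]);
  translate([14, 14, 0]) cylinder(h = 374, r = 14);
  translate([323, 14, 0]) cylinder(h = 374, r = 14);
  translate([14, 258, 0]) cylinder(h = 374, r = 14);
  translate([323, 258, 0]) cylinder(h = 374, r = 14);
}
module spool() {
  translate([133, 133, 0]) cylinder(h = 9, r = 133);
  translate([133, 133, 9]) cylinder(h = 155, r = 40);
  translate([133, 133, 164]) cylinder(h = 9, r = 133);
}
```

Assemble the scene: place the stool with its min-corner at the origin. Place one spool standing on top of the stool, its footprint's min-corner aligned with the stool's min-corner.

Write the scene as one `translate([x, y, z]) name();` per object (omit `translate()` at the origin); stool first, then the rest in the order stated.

stool();
translate([0, 0, 410]) spool();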